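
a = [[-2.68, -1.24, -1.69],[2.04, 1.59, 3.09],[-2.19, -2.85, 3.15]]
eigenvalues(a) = [(-2.03+0j), (2.04+2.01j), (2.04-2.01j)]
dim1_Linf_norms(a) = [2.68, 3.09, 3.15]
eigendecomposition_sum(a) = [[-2.71-0.00j, -1.10-0.00j, -0.22+0.00j], [(1.7+0j), 0.69+0.00j, 0.14-0.00j], [(-0.21-0j), (-0.08-0j), (-0.02+0j)]] + [[0.01-0.70j, -0.07-1.04j, (-0.73+0.52j)], [(0.17+1.54j), (0.45+2.29j), (1.47-1.35j)], [(-0.99+0.8j), (-1.38+1.32j), 1.58+0.42j]] + [[0.01+0.70j, (-0.07+1.04j), -0.73-0.52j], [(0.17-1.54j), 0.45-2.29j, (1.47+1.35j)], [(-0.99-0.8j), (-1.38-1.32j), 1.58-0.42j]]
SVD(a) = [[0.62, -0.16, -0.77], [-0.66, 0.42, -0.62], [0.42, 0.89, 0.16]] @ diag([5.2660668013052945, 4.7407584887111724, 0.6698875994547049]) @ [[-0.75,-0.57,-0.34], [-0.14,-0.35,0.92], [0.65,-0.74,-0.18]]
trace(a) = 2.06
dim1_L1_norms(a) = [5.61, 6.72, 8.19]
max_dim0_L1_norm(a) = 7.93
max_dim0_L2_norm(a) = 4.73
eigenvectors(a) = [[-0.84+0.00j, -0.32-0.04j, -0.32+0.04j],[0.53+0.00j, (0.73+0j), 0.73-0.00j],[(-0.06+0j), (0.32+0.5j), (0.32-0.5j)]]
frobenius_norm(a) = 7.12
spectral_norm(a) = 5.27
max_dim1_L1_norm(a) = 8.19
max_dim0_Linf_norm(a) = 3.15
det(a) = -16.72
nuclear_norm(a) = 10.68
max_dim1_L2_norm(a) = 4.78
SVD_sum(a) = [[-2.45, -1.88, -1.10], [2.6, 1.99, 1.16], [-1.66, -1.27, -0.74]] + [[0.11,0.26,-0.68],[-0.29,-0.71,1.85],[-0.60,-1.50,3.91]] + [[-0.33,0.38,0.09], [-0.27,0.31,0.08], [0.07,-0.08,-0.02]]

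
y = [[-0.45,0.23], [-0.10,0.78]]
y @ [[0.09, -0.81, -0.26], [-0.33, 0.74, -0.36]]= [[-0.12, 0.53, 0.03], [-0.27, 0.66, -0.25]]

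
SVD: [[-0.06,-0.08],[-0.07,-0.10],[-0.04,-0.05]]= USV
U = [[-0.59, 0.32], [-0.72, -0.63], [-0.38, 0.71]]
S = [0.17, 0.0]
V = [[0.59,  0.81], [-0.81,  0.59]]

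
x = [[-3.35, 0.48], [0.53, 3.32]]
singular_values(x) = [3.4, 3.34]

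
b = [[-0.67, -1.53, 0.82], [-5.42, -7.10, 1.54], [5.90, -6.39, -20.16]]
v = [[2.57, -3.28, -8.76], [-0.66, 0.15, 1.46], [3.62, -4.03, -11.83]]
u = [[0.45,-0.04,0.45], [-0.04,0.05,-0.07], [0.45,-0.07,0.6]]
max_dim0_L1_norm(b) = 22.52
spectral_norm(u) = 0.99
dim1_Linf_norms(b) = [1.53, 7.1, 20.16]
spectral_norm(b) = 21.98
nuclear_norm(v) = 16.83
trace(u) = 1.10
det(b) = 113.53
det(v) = 0.29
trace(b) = -27.93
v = u @ b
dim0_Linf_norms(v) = [3.62, 4.03, 11.83]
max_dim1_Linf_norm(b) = 20.16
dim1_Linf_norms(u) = [0.45, 0.07, 0.6]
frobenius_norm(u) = 0.99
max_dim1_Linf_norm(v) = 11.83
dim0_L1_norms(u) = [0.94, 0.16, 1.12]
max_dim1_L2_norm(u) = 0.75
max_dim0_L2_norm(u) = 0.75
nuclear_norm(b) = 31.72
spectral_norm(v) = 16.30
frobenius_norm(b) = 23.83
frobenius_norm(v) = 16.31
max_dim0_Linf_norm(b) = 20.16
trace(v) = -9.11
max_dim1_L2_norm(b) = 21.96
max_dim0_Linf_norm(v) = 11.83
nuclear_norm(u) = 1.10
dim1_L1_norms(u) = [0.94, 0.16, 1.12]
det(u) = 0.00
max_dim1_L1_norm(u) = 1.12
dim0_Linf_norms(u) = [0.45, 0.07, 0.6]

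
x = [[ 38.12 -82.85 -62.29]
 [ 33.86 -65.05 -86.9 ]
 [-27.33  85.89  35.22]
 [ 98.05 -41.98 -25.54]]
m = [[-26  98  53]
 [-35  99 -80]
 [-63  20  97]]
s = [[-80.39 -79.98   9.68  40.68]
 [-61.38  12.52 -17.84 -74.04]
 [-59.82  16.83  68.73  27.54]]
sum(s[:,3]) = -5.820000000000007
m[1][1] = 99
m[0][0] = -26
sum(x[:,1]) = -103.98999999999998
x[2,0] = -27.33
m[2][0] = -63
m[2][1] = 20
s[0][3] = 40.68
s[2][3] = 27.54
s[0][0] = -80.39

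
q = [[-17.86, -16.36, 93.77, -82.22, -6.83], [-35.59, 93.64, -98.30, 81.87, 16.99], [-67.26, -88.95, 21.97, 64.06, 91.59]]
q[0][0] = -17.86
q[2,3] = 64.06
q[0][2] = 93.77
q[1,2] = -98.3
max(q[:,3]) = 81.87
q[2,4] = 91.59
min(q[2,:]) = -88.95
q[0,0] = -17.86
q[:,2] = [93.77, -98.3, 21.97]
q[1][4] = 16.99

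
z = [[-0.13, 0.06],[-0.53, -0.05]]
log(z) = [[-2.1, 0.71], [-6.25, -1.16]]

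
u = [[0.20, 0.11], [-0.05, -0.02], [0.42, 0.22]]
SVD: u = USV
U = [[-0.43, -0.57],[0.10, -0.80],[-0.90, 0.18]]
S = [0.53, 0.01]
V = [[-0.88, -0.47], [0.47, -0.88]]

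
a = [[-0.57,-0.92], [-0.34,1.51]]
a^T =[[-0.57,-0.34], [-0.92,1.51]]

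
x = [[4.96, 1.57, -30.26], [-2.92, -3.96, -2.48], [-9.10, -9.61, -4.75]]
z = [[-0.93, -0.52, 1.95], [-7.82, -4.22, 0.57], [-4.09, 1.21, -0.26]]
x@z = [[106.87, -45.82, 18.43],[43.83, 15.23, -7.31],[103.04, 39.54, -21.99]]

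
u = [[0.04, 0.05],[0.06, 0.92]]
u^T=[[0.04, 0.06], [0.05, 0.92]]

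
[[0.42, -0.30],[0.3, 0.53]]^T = [[0.42, 0.30], [-0.3, 0.53]]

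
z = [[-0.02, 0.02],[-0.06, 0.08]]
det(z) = -0.00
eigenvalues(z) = [-0.01, 0.07]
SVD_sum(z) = [[-0.02, 0.02],  [-0.06, 0.08]] + [[-0.00, -0.0],[0.00, 0.0]]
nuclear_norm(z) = 0.11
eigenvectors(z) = [[-0.82, -0.23], [-0.57, -0.97]]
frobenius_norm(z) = 0.10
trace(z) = 0.06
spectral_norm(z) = 0.10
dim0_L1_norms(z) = [0.08, 0.1]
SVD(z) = [[-0.27, -0.96],[-0.96, 0.27]] @ diag([0.10385164807134505, 0.003851648071345048]) @ [[0.61, -0.79], [0.79, 0.61]]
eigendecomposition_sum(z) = [[-0.01,  0.00], [-0.01,  0.00]] + [[-0.01, 0.02], [-0.05, 0.08]]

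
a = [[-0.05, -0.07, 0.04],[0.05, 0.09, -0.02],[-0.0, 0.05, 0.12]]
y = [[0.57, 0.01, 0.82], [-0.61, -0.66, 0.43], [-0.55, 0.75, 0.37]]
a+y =[[0.52, -0.06, 0.86],[-0.56, -0.57, 0.41],[-0.55, 0.80, 0.49]]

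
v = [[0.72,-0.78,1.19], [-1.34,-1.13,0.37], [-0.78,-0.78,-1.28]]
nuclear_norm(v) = 4.75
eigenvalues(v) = [(1.07+0j), (-1.38+0.96j), (-1.38-0.96j)]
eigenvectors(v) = [[(-0.84+0j),-0.17-0.29j,(-0.17+0.29j)], [0.53+0.00j,(0.26-0.57j),0.26+0.57j], [(0.1+0j),0.70+0.00j,0.70-0.00j]]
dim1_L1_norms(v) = [2.69, 2.84, 2.84]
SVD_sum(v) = [[0.62,0.35,0.45], [-0.93,-0.53,-0.67], [-1.16,-0.66,-0.84]] + [[-0.19, -0.85, 0.94], [-0.18, -0.82, 0.89], [0.04, 0.2, -0.22]] + [[0.3, -0.28, -0.19], [-0.23, 0.21, 0.15], [0.34, -0.32, -0.22]]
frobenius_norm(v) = 2.93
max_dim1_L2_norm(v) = 1.79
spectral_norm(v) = 2.19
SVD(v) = [[-0.38, 0.71, -0.59], [0.58, 0.68, 0.45], [0.72, -0.17, -0.67]] @ diag([2.1897427395477553, 1.7967698229781521, 0.7642937510100136]) @ [[-0.74, -0.42, -0.53], [-0.15, -0.67, 0.73], [-0.66, 0.62, 0.43]]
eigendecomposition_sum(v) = [[(0.84+0j), (-0.43+0j), 0.36+0.00j],[(-0.53+0j), (0.27+0j), (-0.23+0j)],[-0.10+0.00j, (0.05+0j), -0.04+0.00j]] + [[-0.06+0.22j,-0.18+0.33j,(0.42+0.1j)], [(-0.4+0.15j),-0.70+0.09j,0.30+0.74j], [-0.34-0.34j,(-0.42-0.67j),(-0.62+0.64j)]] + [[(-0.06-0.22j), -0.18-0.33j, (0.42-0.1j)], [(-0.4-0.15j), -0.70-0.09j, (0.3-0.74j)], [(-0.34+0.34j), -0.42+0.67j, (-0.62-0.64j)]]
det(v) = 3.01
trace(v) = -1.69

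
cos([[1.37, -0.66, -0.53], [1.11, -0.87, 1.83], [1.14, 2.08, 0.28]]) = [[0.27, 0.6, 0.8], [-1.09, -0.43, 0.23], [-1.62, 0.29, -0.45]]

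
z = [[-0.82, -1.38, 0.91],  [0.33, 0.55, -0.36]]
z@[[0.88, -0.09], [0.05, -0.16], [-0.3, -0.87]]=[[-1.06,  -0.50], [0.43,  0.2]]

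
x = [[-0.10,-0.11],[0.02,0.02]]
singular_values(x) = [0.15, 0.0]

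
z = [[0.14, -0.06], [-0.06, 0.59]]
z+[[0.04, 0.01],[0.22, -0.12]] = [[0.18,-0.05], [0.16,0.47]]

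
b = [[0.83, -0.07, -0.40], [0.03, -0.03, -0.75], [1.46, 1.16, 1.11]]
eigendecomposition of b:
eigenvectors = [[(-0-0.29j), (-0+0.29j), -0.38+0.00j], [0.27-0.39j, 0.27+0.39j, 0.77+0.00j], [(-0.83+0j), -0.83-0.00j, (-0.5+0j)]]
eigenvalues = [(0.73+1.06j), (0.73-1.06j), (0.45+0j)]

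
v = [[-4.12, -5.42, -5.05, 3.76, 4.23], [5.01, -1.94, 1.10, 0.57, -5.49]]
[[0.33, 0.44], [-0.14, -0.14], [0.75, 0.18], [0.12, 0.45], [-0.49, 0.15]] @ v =[[0.84, -2.64, -1.18, 1.49, -1.02], [-0.12, 1.03, 0.55, -0.61, 0.18], [-2.19, -4.41, -3.59, 2.92, 2.18], [1.76, -1.52, -0.11, 0.71, -1.96], [2.77, 2.36, 2.64, -1.76, -2.9]]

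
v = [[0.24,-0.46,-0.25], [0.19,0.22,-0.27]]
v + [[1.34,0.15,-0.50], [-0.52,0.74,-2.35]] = [[1.58, -0.31, -0.75], [-0.33, 0.96, -2.62]]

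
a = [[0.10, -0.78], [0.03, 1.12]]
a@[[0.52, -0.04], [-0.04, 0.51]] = [[0.08, -0.40], [-0.03, 0.57]]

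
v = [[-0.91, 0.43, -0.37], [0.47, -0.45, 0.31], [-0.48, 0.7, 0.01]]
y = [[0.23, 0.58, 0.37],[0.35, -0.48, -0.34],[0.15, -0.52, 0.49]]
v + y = [[-0.68, 1.01, 0.0],[0.82, -0.93, -0.03],[-0.33, 0.18, 0.50]]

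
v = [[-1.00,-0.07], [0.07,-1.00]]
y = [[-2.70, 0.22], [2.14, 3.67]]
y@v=[[2.72,-0.03], [-1.88,-3.82]]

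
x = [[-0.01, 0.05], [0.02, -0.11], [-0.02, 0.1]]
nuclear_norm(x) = 0.16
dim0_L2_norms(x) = [0.03, 0.16]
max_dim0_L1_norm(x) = 0.26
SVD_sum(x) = [[-0.01,0.05],[0.02,-0.11],[-0.02,0.10]] + [[-0.0, -0.00],[-0.00, -0.0],[-0.0, -0.0]]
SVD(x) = [[-0.32, -0.31],[0.7, -0.71],[-0.64, -0.63]] @ diag([0.15968105418267853, 0.001400333927493789]) @ [[0.19, -0.98], [0.98, 0.19]]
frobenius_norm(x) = 0.16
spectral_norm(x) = 0.16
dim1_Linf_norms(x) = [0.05, 0.11, 0.1]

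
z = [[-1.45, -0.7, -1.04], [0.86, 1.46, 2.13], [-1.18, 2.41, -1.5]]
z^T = [[-1.45, 0.86, -1.18],[-0.7, 1.46, 2.41],[-1.04, 2.13, -1.50]]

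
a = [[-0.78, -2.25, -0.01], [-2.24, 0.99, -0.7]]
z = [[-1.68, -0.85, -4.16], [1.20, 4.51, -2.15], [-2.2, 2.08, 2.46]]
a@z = [[-1.37, -9.51, 8.06], [6.49, 4.91, 5.47]]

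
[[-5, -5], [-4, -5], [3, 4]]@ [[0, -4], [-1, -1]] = [[5, 25], [5, 21], [-4, -16]]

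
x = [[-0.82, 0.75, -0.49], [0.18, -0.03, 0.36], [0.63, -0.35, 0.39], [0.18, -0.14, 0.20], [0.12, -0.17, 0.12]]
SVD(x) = [[-0.79, 0.40, -0.28], [0.20, 0.87, 0.28], [0.53, 0.21, -0.75], [0.19, 0.21, 0.25], [0.15, -0.06, 0.47]] @ diag([1.5350267488884068, 0.2946705598688149, 0.12634136829909207]) @ [[0.7,-0.54,0.47], [-0.04,0.62,0.78], [-0.72,-0.56,0.41]]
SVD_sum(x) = [[-0.84, 0.66, -0.57], [0.22, -0.17, 0.15], [0.56, -0.44, 0.38], [0.21, -0.16, 0.14], [0.16, -0.13, 0.11]] + [[-0.01, 0.07, 0.09],  [-0.01, 0.16, 0.20],  [-0.0, 0.04, 0.05],  [-0.00, 0.04, 0.05],  [0.00, -0.01, -0.01]] + [[0.03, 0.02, -0.01], [-0.03, -0.02, 0.01], [0.07, 0.05, -0.04], [-0.02, -0.02, 0.01], [-0.04, -0.03, 0.02]]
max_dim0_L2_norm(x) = 1.07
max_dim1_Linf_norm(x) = 0.82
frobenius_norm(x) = 1.57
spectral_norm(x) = 1.54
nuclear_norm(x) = 1.96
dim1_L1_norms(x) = [2.06, 0.57, 1.37, 0.52, 0.41]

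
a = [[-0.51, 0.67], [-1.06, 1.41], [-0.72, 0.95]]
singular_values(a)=[2.29, 0.01]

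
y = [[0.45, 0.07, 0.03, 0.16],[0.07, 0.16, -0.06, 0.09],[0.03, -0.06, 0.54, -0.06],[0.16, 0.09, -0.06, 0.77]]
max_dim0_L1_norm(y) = 1.08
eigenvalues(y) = [0.86, 0.13, 0.38, 0.55]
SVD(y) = [[-0.37, 0.32, 0.85, 0.19],[-0.17, -0.07, 0.17, -0.97],[0.16, 0.94, -0.25, -0.14],[-0.9, 0.06, -0.42, 0.08]] @ diag([0.8624695861294841, 0.5512382696405583, 0.37585857235606185, 0.13043357187389584]) @ [[-0.37, -0.17, 0.16, -0.9],[0.32, -0.07, 0.94, 0.06],[0.85, 0.17, -0.25, -0.42],[0.19, -0.97, -0.14, 0.08]]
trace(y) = 1.92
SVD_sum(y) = [[0.12,0.05,-0.05,0.28], [0.05,0.02,-0.02,0.13], [-0.05,-0.02,0.02,-0.13], [0.28,0.13,-0.13,0.70]] + [[0.06, -0.01, 0.17, 0.01], [-0.01, 0.00, -0.04, -0.0], [0.17, -0.04, 0.49, 0.03], [0.01, -0.00, 0.03, 0.0]] + [[0.27, 0.05, -0.08, -0.14], [0.05, 0.01, -0.02, -0.03], [-0.08, -0.02, 0.02, 0.04], [-0.14, -0.03, 0.04, 0.07]] + [[0.00, -0.02, -0.0, 0.00], [-0.02, 0.12, 0.02, -0.01], [-0.00, 0.02, 0.00, -0.0], [0.0, -0.01, -0.0, 0.00]]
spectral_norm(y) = 0.86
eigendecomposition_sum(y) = [[0.12, 0.05, -0.05, 0.28], [0.05, 0.02, -0.02, 0.13], [-0.05, -0.02, 0.02, -0.13], [0.28, 0.13, -0.13, 0.70]] + [[0.0,  -0.02,  -0.0,  0.00], [-0.02,  0.12,  0.02,  -0.01], [-0.0,  0.02,  0.0,  -0.0], [0.0,  -0.01,  -0.00,  0.00]] + [[0.27, 0.05, -0.08, -0.14], [0.05, 0.01, -0.02, -0.03], [-0.08, -0.02, 0.02, 0.04], [-0.14, -0.03, 0.04, 0.07]] + [[0.06, -0.01, 0.17, 0.01], [-0.01, 0.0, -0.04, -0.0], [0.17, -0.04, 0.49, 0.03], [0.01, -0.0, 0.03, 0.00]]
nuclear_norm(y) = 1.92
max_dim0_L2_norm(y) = 0.79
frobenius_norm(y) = 1.10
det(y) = 0.02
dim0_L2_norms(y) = [0.48, 0.21, 0.55, 0.79]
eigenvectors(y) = [[-0.37, -0.19, 0.85, 0.32], [-0.17, 0.97, 0.17, -0.07], [0.16, 0.14, -0.25, 0.94], [-0.90, -0.08, -0.42, 0.06]]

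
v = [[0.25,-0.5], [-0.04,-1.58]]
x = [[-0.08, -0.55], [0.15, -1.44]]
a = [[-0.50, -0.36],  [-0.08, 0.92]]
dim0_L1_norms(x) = [0.23, 1.99]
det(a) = -0.49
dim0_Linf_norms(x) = [0.15, 1.44]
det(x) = 0.20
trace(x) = -1.52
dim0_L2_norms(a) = [0.51, 0.99]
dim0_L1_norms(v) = [0.29, 2.08]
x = v @ a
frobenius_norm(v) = 1.68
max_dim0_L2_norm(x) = 1.54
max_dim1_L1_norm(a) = 1.0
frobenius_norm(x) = 1.55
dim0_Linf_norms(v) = [0.25, 1.58]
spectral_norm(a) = 1.00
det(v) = -0.42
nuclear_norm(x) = 1.67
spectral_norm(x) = 1.55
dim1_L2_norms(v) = [0.56, 1.58]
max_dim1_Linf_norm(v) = 1.58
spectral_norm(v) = 1.66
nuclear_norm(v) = 1.91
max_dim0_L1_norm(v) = 2.08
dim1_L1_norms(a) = [0.86, 1.0]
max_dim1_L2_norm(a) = 0.92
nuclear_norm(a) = 1.49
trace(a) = 0.42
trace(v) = -1.33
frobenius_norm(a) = 1.11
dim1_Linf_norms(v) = [0.5, 1.58]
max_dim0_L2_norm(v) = 1.66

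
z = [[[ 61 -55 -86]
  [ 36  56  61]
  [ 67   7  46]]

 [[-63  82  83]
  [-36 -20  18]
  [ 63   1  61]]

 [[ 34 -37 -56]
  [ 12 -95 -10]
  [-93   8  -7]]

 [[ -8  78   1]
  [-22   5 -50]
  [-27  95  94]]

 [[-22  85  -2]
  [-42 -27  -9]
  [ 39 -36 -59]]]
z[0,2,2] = 46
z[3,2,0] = -27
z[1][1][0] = -36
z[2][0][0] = 34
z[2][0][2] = -56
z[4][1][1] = -27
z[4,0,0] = -22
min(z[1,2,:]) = 1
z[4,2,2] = -59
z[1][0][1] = 82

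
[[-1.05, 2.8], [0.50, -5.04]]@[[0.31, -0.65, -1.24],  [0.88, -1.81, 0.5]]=[[2.14, -4.39, 2.70],[-4.28, 8.8, -3.14]]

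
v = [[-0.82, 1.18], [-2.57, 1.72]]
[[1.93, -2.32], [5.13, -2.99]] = v@[[-1.69, -0.29], [0.46, -2.17]]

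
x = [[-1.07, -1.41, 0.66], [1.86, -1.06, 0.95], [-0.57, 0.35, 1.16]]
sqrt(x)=[[0.73, -1.04, 0.45], [1.41, 0.63, 0.18], [-0.31, 0.01, 1.14]]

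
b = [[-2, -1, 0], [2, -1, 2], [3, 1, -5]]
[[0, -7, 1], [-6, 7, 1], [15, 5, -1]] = b @ [[0, 3, 0], [0, 1, -1], [-3, 1, 0]]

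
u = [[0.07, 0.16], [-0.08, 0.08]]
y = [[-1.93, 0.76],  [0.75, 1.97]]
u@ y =[[-0.02, 0.37], [0.21, 0.1]]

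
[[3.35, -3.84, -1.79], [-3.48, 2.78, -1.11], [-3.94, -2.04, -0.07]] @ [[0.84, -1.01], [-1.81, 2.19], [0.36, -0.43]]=[[9.12, -11.02], [-8.35, 10.08], [0.36, -0.46]]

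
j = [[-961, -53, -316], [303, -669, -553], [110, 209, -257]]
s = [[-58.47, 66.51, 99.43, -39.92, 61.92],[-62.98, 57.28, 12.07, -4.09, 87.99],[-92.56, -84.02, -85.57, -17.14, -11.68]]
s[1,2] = 12.07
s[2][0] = -92.56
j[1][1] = -669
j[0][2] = -316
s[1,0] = -62.98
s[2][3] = -17.14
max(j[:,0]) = 303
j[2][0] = 110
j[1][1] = -669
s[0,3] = -39.92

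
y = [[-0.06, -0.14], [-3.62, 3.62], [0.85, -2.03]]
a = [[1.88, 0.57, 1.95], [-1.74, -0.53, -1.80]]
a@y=[[-0.52, -2.16], [0.49, 1.98]]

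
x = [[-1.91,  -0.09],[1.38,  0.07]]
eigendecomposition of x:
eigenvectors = [[-0.81, 0.05], [0.58, -1.00]]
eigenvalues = [-1.85, 0.01]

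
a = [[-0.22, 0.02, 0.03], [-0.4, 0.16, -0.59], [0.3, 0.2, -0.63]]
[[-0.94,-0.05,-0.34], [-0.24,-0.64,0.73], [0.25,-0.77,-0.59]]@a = [[0.12,-0.09,0.22], [0.53,0.04,-0.09], [0.08,-0.24,0.83]]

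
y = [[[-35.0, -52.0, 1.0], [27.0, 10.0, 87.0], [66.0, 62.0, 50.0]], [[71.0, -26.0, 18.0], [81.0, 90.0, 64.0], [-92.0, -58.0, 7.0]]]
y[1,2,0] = -92.0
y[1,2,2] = 7.0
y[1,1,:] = [81.0, 90.0, 64.0]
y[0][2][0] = 66.0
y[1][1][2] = 64.0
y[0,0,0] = -35.0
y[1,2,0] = -92.0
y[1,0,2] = 18.0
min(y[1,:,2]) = 7.0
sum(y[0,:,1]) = 20.0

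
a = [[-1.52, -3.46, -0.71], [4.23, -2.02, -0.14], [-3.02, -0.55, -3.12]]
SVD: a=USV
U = [[-0.30, -0.75, -0.58], [0.66, -0.61, 0.45], [-0.69, -0.25, 0.68]]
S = [5.79, 4.27, 2.05]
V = [[0.92, 0.02, 0.39], [-0.16, 0.93, 0.33], [0.36, 0.36, -0.86]]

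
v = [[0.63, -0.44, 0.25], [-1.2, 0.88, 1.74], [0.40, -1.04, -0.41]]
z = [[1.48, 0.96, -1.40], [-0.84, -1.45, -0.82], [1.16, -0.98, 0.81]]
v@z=[[1.59, 1.0, -0.32], [-0.5, -4.13, 2.37], [0.99, 2.29, -0.04]]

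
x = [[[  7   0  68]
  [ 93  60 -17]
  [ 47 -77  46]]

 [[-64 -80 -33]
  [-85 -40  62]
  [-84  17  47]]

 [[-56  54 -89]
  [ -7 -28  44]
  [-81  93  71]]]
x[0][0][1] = 0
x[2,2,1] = 93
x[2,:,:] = [[-56, 54, -89], [-7, -28, 44], [-81, 93, 71]]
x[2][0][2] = -89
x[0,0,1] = 0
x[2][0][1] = 54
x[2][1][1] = -28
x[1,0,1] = -80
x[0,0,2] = 68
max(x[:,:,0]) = 93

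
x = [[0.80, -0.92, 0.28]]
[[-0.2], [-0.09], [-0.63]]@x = [[-0.16, 0.18, -0.06], [-0.07, 0.08, -0.03], [-0.50, 0.58, -0.18]]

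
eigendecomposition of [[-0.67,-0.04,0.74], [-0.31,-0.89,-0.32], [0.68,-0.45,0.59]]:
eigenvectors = [[(-0.4+0j), (-0.07+0.64j), -0.07-0.64j], [0.22+0.00j, (-0.69+0j), (-0.69-0j)], [(-0.89+0j), (-0.14-0.29j), (-0.14+0.29j)]]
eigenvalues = [(1+0j), (-0.99+0.15j), (-0.99-0.15j)]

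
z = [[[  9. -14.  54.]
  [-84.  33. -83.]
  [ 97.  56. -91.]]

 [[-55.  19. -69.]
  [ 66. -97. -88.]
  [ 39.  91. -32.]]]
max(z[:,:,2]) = 54.0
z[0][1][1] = 33.0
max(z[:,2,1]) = 91.0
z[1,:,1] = [19.0, -97.0, 91.0]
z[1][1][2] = -88.0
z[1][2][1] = 91.0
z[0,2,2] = -91.0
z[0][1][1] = 33.0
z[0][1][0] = -84.0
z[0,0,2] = 54.0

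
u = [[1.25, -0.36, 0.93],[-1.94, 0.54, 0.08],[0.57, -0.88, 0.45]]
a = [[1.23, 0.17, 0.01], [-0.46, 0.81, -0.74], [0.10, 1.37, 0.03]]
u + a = [[2.48, -0.19, 0.94], [-2.4, 1.35, -0.66], [0.67, 0.49, 0.48]]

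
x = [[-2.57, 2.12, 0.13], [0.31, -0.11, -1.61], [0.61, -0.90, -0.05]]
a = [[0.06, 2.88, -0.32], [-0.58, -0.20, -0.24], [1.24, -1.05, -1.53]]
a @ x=[[0.54, 0.10, -4.61], [1.28, -0.99, 0.26], [-4.45, 4.12, 1.93]]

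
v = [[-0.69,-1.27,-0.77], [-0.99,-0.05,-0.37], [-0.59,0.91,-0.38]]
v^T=[[-0.69,-0.99,-0.59],[-1.27,-0.05,0.91],[-0.77,-0.37,-0.38]]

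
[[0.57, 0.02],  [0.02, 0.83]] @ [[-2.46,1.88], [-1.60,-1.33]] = [[-1.43, 1.04], [-1.38, -1.07]]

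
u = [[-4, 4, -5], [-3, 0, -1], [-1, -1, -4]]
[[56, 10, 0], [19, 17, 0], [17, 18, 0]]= u @ [[-5, -5, 0], [4, -5, 0], [-4, -2, 0]]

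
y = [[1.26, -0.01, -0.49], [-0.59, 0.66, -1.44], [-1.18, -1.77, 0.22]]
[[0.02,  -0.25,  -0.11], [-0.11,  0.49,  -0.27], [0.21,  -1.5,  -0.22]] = y @[[0.02, -0.13, 0.01], [-0.13, 0.95, 0.15], [0.01, 0.15, 0.25]]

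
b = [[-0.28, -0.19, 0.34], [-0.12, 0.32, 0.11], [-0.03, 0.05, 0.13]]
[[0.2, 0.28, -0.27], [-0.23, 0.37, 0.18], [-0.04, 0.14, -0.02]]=b @ [[-0.29, -0.70, -0.06], [-0.79, 0.67, 0.69], [-0.10, 0.63, -0.47]]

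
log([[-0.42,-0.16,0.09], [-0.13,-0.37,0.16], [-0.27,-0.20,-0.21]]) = [[-2.98+1.68j, (-1.67-0.84j), (2.1-0.76j)], [(0.18-2.34j), (-1.74+1.17j), (1.46+1.06j)], [(-3.54-0.65j), -3.38+0.33j, (1.53+0.3j)]]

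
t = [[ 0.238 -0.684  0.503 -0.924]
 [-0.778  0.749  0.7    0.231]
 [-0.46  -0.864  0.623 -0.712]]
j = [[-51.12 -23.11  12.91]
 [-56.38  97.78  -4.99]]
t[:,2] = [0.503, 0.7, 0.623]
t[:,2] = [0.503, 0.7, 0.623]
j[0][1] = -23.11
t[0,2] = 0.503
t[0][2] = 0.503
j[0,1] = -23.11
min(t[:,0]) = -0.778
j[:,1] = [-23.11, 97.78]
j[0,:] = [-51.12, -23.11, 12.91]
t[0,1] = -0.684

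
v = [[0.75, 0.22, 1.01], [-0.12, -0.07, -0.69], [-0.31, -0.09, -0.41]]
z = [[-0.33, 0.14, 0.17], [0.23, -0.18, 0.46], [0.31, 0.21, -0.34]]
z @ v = [[-0.32, -0.10, -0.5], [0.05, 0.02, 0.17], [0.31, 0.08, 0.31]]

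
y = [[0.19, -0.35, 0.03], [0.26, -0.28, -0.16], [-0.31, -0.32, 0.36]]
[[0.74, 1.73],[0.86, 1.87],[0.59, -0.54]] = y @ [[-1.37, 4.35], [-3.06, -2.6], [-2.25, -0.06]]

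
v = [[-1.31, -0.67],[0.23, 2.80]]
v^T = [[-1.31, 0.23], [-0.67, 2.8]]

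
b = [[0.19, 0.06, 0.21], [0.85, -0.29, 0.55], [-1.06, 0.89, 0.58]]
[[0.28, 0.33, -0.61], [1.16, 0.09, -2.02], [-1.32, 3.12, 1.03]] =b @ [[1.37, -0.92, -1.99], [0.12, 1.02, -0.61], [0.05, 2.13, -0.92]]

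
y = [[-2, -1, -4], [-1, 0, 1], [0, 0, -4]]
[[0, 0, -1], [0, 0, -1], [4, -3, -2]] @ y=[[0, 0, 4], [0, 0, 4], [-5, -4, -11]]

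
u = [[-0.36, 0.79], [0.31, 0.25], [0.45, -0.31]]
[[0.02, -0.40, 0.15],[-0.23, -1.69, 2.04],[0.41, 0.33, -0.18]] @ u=[[-0.06, -0.13],[0.48, -1.24],[-0.13, 0.46]]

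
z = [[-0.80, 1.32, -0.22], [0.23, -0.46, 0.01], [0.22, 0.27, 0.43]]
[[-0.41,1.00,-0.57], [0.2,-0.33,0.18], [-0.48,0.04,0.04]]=z@[[-0.06, -0.76, 0.12], [-0.48, 0.34, -0.32], [-0.78, 0.27, 0.24]]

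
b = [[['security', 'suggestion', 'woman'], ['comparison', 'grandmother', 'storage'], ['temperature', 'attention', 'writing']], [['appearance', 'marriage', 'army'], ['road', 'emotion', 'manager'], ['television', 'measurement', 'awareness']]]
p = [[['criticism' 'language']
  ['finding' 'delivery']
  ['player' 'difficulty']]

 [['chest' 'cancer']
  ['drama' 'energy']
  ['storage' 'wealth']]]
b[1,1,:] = ['road', 'emotion', 'manager']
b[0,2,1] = 'attention'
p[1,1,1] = 'energy'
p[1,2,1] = 'wealth'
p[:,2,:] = [['player', 'difficulty'], ['storage', 'wealth']]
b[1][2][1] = 'measurement'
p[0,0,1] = 'language'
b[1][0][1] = 'marriage'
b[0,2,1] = 'attention'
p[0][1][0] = 'finding'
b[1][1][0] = 'road'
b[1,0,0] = 'appearance'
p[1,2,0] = 'storage'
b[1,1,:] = ['road', 'emotion', 'manager']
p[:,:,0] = [['criticism', 'finding', 'player'], ['chest', 'drama', 'storage']]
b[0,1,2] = 'storage'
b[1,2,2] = 'awareness'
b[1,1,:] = ['road', 'emotion', 'manager']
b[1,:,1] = ['marriage', 'emotion', 'measurement']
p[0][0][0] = 'criticism'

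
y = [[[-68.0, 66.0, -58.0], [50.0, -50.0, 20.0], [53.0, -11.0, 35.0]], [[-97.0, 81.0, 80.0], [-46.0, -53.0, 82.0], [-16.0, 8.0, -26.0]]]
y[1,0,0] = -97.0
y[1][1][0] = -46.0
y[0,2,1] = -11.0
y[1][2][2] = -26.0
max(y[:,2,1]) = 8.0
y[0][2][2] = 35.0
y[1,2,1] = 8.0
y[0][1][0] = 50.0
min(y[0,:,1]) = -50.0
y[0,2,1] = -11.0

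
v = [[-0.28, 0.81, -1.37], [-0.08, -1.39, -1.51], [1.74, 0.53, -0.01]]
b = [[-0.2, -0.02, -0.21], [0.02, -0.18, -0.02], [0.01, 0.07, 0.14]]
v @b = [[0.06, -0.24, -0.15], [-0.03, 0.15, -0.17], [-0.34, -0.13, -0.38]]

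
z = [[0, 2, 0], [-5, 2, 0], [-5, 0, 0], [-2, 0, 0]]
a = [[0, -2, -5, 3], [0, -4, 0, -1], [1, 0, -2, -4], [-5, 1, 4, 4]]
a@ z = [[29, -4, 0], [22, -8, 0], [18, 2, 0], [-33, -8, 0]]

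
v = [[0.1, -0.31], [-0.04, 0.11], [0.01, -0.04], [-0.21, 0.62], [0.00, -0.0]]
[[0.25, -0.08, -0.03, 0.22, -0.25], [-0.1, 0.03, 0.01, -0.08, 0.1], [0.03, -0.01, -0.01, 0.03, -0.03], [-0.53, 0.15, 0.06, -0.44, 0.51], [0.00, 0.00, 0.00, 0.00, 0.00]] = v @[[2.31, 0.33, 0.68, 0.59, -1.83], [-0.07, 0.35, 0.32, -0.51, 0.20]]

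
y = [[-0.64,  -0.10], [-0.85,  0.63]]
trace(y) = -0.01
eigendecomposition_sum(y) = [[-0.67, -0.05], [-0.43, -0.03]] + [[0.03,-0.05], [-0.42,0.66]]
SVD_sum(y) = [[-0.48, 0.23],  [-0.93, 0.46]] + [[-0.16, -0.33],  [0.08, 0.17]]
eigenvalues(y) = [-0.7, 0.69]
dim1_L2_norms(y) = [0.65, 1.06]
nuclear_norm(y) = 1.59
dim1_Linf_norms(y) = [0.64, 0.85]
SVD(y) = [[-0.45, -0.89], [-0.89, 0.45]] @ diag([1.1680339623687568, 0.4179672986647899]) @ [[0.90, -0.44], [0.44, 0.9]]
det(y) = -0.49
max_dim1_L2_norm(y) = 1.06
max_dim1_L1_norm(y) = 1.48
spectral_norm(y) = 1.17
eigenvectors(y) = [[-0.84, 0.07], [-0.54, -1.00]]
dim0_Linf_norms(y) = [0.85, 0.63]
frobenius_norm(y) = 1.24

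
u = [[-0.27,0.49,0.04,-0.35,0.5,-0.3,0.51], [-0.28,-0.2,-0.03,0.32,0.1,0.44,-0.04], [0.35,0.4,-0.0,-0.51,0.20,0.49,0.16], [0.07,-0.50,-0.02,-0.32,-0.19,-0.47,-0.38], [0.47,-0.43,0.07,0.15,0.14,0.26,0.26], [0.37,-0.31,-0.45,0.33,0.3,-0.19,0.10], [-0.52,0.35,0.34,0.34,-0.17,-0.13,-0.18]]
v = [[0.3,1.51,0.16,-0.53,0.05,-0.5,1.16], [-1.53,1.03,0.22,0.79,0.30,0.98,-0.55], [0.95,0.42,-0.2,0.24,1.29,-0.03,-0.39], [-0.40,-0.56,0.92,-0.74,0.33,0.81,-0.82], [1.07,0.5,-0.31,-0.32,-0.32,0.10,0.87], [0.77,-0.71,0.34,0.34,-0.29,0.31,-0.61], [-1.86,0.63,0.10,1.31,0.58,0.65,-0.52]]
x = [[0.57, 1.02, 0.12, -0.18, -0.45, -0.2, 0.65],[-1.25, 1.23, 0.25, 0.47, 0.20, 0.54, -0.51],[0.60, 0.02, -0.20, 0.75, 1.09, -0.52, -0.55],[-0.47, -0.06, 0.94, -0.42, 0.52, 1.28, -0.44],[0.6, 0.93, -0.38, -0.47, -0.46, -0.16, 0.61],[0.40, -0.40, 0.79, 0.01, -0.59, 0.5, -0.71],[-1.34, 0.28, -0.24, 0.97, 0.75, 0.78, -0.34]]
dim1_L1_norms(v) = [4.21, 5.4, 3.52, 4.58, 3.49, 3.37, 5.65]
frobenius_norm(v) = 5.19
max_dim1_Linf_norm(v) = 1.86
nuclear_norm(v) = 11.28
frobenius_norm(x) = 4.53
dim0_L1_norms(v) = [6.88, 5.36, 2.25, 4.27, 3.16, 3.38, 4.92]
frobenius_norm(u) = 2.25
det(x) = -2.49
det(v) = -3.18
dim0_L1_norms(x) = [5.23, 3.94, 2.92, 3.27, 4.06, 3.98, 3.81]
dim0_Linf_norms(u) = [0.52, 0.5, 0.45, 0.51, 0.5, 0.49, 0.51]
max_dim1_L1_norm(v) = 5.65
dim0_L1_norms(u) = [2.33, 2.68, 0.95, 2.32, 1.6, 2.28, 1.63]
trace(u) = -1.02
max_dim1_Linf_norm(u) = 0.52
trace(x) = 0.88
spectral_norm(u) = 1.30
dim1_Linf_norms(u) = [0.51, 0.44, 0.51, 0.5, 0.47, 0.45, 0.52]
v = x + u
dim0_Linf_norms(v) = [1.86, 1.51, 0.92, 1.31, 1.29, 0.98, 1.16]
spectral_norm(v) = 3.68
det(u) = 0.03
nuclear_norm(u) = 5.21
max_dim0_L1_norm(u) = 2.68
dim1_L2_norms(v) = [2.07, 2.33, 1.73, 1.82, 1.57, 1.37, 2.57]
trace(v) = -0.14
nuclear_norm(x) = 10.18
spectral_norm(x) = 3.04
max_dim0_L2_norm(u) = 1.05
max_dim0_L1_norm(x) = 5.23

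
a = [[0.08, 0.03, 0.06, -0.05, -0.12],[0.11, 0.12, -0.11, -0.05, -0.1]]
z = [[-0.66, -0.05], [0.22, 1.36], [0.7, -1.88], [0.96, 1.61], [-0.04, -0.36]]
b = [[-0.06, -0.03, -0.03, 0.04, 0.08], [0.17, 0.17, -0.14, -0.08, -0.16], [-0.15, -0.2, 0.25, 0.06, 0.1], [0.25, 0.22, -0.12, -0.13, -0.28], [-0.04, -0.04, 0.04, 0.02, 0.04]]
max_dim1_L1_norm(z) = 2.58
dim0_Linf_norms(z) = [0.96, 1.88]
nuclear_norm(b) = 0.87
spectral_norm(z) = 2.86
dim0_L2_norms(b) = [0.35, 0.35, 0.31, 0.17, 0.35]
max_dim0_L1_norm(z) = 5.26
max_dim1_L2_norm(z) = 2.01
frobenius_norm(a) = 0.28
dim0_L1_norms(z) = [2.58, 5.26]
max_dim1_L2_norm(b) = 0.47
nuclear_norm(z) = 4.21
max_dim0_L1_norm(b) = 0.67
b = z @ a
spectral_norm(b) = 0.67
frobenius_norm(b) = 0.70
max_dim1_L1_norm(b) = 1.0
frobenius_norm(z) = 3.16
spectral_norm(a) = 0.25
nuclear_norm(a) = 0.38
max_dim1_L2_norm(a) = 0.23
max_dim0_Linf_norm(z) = 1.88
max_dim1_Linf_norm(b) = 0.28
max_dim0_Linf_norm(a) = 0.12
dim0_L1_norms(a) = [0.19, 0.15, 0.17, 0.1, 0.22]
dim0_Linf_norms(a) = [0.11, 0.12, 0.11, 0.05, 0.12]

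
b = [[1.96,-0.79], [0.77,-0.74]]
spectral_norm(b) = 2.34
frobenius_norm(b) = 2.37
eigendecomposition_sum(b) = [[1.90, -0.61], [0.60, -0.19]] + [[0.06, -0.18], [0.17, -0.55]]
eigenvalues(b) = [1.71, -0.49]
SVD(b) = [[-0.9, -0.43], [-0.43, 0.9]] @ diag([2.3402390361230205, 0.359835036934976]) @ [[-0.9, 0.44], [-0.44, -0.9]]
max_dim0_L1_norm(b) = 2.73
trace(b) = 1.22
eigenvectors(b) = [[0.95, 0.31],[0.3, 0.95]]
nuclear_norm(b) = 2.70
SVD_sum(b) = [[1.89, -0.93], [0.91, -0.45]] + [[0.07,0.14], [-0.14,-0.29]]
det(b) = -0.84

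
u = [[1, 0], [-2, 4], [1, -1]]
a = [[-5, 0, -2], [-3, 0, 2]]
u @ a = [[-5, 0, -2], [-2, 0, 12], [-2, 0, -4]]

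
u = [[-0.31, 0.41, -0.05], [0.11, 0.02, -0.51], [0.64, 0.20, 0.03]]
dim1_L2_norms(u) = [0.52, 0.52, 0.67]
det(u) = -0.17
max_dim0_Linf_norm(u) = 0.64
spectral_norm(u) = 0.72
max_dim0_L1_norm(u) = 1.06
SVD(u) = [[-0.41, -0.42, 0.81], [0.21, -0.91, -0.37], [0.89, 0.02, 0.46]] @ diag([0.72088419895722, 0.5207326558013556, 0.446053217537856]) @ [[1.0,  0.02,  -0.08], [0.09,  -0.36,  0.93], [0.02,  0.93,  0.36]]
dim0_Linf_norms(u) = [0.64, 0.41, 0.51]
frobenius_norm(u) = 0.99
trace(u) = -0.26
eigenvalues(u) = [(-0.6+0j), (0.17+0.5j), (0.17-0.5j)]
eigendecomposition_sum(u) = [[(-0.35-0j), (0.19-0j), (0.13-0j)], [0.28+0.00j, (-0.15+0j), -0.10+0.00j], [0.27+0.00j, -0.15+0.00j, -0.10+0.00j]] + [[0.02+0.11j, 0.11+0.05j, (-0.09+0.09j)], [(-0.09+0.16j), (0.09+0.18j), (-0.2+0.02j)], [(0.19+0.06j), 0.17-0.13j, 0.06+0.21j]] + [[0.02-0.11j, 0.11-0.05j, -0.09-0.09j], [(-0.09-0.16j), 0.09-0.18j, -0.20-0.02j], [0.19-0.06j, (0.17+0.13j), (0.06-0.21j)]]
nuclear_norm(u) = 1.69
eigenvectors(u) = [[(-0.67+0j),0.18+0.34j,(0.18-0.34j)], [(0.54+0j),(-0.11+0.62j),-0.11-0.62j], [(0.51+0j),0.68+0.00j,0.68-0.00j]]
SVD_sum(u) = [[-0.3, -0.0, 0.03],  [0.15, 0.0, -0.01],  [0.64, 0.01, -0.05]] + [[-0.02, 0.08, -0.21], [-0.04, 0.17, -0.44], [0.0, -0.0, 0.01]] + [[0.01,0.33,0.13], [-0.0,-0.15,-0.06], [0.0,0.19,0.07]]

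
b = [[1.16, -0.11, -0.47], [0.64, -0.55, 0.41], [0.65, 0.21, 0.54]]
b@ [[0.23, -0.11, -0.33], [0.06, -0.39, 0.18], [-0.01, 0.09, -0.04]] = [[0.26, -0.13, -0.38],[0.11, 0.18, -0.33],[0.16, -0.1, -0.20]]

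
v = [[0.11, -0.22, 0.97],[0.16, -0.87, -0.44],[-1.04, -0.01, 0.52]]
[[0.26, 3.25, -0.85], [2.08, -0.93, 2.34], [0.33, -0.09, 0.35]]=v @ [[-0.40, 1.65, -0.95], [-2.35, -0.20, -2.22], [-0.22, 3.12, -1.27]]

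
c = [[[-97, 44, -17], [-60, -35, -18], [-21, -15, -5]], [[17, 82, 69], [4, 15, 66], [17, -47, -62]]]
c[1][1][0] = 4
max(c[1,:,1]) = 82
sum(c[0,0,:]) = -70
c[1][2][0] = 17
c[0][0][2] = -17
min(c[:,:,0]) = -97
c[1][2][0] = 17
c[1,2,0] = 17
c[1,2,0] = 17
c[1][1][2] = 66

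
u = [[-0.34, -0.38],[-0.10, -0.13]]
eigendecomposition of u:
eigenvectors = [[-0.96, 0.76], [-0.29, -0.65]]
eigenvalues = [-0.46, -0.01]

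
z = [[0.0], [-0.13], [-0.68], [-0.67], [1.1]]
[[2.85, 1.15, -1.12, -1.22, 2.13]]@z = [[3.77]]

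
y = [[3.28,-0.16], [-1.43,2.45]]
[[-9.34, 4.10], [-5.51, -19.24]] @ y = [[-36.5, 11.54], [9.44, -46.26]]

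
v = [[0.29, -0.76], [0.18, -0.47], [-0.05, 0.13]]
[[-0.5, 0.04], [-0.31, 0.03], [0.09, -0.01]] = v @ [[-0.87, 3.40], [0.33, 1.24]]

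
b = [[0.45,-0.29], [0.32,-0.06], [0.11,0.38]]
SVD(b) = [[-0.86, -0.03], [-0.48, -0.33], [0.20, -0.94]] @ diag([0.6249000265018617, 0.3982461008948771]) @ [[-0.83, 0.56], [-0.56, -0.83]]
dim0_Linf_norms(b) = [0.45, 0.38]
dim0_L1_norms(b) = [0.88, 0.73]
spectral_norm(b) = 0.62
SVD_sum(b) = [[0.44, -0.3], [0.25, -0.17], [-0.1, 0.07]] + [[0.01, 0.01], [0.07, 0.11], [0.21, 0.31]]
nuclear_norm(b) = 1.02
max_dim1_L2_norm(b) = 0.54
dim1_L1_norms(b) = [0.74, 0.38, 0.49]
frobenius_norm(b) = 0.74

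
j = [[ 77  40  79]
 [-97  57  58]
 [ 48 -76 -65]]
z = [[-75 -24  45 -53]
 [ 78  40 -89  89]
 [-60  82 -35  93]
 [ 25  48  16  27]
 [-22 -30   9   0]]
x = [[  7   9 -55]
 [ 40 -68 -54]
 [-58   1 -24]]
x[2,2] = -24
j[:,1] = [40, 57, -76]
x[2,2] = -24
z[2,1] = 82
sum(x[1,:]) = -82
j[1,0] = -97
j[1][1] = 57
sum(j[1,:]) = 18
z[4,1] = -30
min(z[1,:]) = -89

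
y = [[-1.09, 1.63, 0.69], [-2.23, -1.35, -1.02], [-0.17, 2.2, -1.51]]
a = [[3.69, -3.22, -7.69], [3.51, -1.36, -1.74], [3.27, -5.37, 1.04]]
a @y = [[4.47, -6.56, 17.44], [-0.5, 3.73, 6.44], [8.23, 14.87, 6.16]]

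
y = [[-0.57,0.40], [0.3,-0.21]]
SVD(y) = [[-0.89, 0.47], [0.47, 0.89]] @ diag([0.7867654381098387, 0.00038130805633853027]) @ [[0.82, -0.57], [0.57, 0.82]]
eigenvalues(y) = [-0.78, 0.0]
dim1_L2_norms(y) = [0.7, 0.37]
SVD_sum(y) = [[-0.57, 0.4], [0.3, -0.21]] + [[0.00, 0.0], [0.00, 0.0]]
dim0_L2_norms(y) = [0.64, 0.45]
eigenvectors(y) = [[-0.89, -0.57], [0.47, -0.82]]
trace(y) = -0.78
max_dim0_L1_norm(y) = 0.87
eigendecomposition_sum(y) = [[-0.57, 0.4], [0.30, -0.21]] + [[0.0, 0.00], [0.00, 0.00]]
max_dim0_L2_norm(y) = 0.64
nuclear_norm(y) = 0.79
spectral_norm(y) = 0.79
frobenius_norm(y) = 0.79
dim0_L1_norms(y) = [0.87, 0.61]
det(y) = -0.00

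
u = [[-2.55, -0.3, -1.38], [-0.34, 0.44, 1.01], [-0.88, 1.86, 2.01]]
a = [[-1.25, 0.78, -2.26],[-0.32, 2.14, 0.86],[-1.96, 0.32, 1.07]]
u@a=[[5.99, -3.07, 4.03], [-1.70, 1.0, 2.23], [-3.43, 3.94, 5.74]]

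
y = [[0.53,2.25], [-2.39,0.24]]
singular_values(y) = [2.51, 2.19]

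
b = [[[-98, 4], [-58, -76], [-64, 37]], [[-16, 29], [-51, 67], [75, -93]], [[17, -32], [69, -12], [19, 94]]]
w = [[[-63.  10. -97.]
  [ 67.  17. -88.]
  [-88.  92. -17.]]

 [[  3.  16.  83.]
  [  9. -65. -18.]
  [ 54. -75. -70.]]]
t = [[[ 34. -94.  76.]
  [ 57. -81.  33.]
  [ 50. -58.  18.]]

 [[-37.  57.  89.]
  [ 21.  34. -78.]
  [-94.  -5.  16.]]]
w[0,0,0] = -63.0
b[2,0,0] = 17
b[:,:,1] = [[4, -76, 37], [29, 67, -93], [-32, -12, 94]]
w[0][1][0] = 67.0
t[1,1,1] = 34.0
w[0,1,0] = 67.0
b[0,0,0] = -98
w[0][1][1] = 17.0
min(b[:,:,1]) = -93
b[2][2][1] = 94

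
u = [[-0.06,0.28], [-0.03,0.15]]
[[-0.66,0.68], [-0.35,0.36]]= u@[[1.33, -1.35],[-2.09, 2.13]]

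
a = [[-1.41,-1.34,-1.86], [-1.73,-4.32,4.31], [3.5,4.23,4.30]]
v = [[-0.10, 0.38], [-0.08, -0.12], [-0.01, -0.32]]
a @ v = [[0.27,0.22],[0.48,-1.52],[-0.73,-0.55]]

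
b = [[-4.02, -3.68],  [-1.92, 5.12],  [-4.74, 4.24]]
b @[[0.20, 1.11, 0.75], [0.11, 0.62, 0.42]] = [[-1.21, -6.74, -4.56], [0.18, 1.04, 0.71], [-0.48, -2.63, -1.77]]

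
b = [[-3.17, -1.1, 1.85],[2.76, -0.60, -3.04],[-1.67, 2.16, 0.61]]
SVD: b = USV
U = [[-0.62, 0.55, -0.56], [0.71, 0.10, -0.69], [-0.32, -0.83, -0.46]]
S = [5.71, 2.47, 1.01]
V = [[0.78, -0.08, -0.62],[-0.03, -1.0, 0.08],[0.62, 0.04, 0.78]]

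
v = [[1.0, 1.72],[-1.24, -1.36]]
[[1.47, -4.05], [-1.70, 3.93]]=v @ [[1.21,-1.62],  [0.15,-1.41]]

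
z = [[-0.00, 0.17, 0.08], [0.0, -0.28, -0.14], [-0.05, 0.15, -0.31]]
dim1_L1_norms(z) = [0.25, 0.42, 0.51]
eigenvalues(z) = [0j, (-0.3+0.16j), (-0.3-0.16j)]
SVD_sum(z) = [[0.0, 0.16, 0.09], [-0.0, -0.27, -0.16], [-0.0, -0.02, -0.01]] + [[-0.0, 0.01, -0.01], [0.00, -0.01, 0.02], [-0.05, 0.17, -0.30]] + [[0.00,0.0,-0.00],[0.00,0.0,-0.0],[-0.00,-0.0,0.0]]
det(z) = 0.00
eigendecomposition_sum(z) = [[0.00+0.00j, -0j, -0.00+0.00j],  [0.00+0.00j, 0.00-0.00j, -0.00+0.00j],  [(-0+0j), (-0+0j), 0j]] + [[(-0+0.01j),(0.08-0.05j),0.04+0.08j], [-0.00-0.02j,-0.14+0.08j,(-0.07-0.13j)], [-0.02-0.00j,(0.08+0.17j),(-0.16+0.06j)]] + [[(-0-0.01j), 0.08+0.05j, 0.04-0.08j],[-0.00+0.02j, -0.14-0.08j, -0.07+0.13j],[-0.02+0.00j, 0.08-0.17j, (-0.16-0.06j)]]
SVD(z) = [[-0.51,  0.04,  0.86], [0.86,  -0.05,  0.51], [0.07,  1.0,  -0.01]] @ diag([0.3651616413069569, 0.3479319935896221, 0.0005509580387905432]) @ [[-0.01, -0.87, -0.50], [-0.14, 0.49, -0.86], [0.99, 0.06, -0.13]]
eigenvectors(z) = [[(0.99+0j), (-0.03-0.37j), -0.03+0.37j],[0.06+0.00j, (0.06+0.61j), (0.06-0.61j)],[-0.13+0.00j, 0.70+0.00j, 0.70-0.00j]]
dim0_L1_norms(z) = [0.05, 0.6, 0.53]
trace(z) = -0.59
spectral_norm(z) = 0.37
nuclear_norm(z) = 0.71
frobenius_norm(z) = 0.50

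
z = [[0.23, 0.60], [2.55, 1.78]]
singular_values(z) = [3.16, 0.36]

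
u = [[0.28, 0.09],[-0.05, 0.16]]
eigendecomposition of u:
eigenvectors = [[(0.8+0j), (0.8-0j)], [-0.53+0.27j, (-0.53-0.27j)]]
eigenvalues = [(0.22+0.03j), (0.22-0.03j)]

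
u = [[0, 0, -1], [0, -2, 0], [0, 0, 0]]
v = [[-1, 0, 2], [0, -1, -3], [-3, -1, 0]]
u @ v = [[3, 1, 0], [0, 2, 6], [0, 0, 0]]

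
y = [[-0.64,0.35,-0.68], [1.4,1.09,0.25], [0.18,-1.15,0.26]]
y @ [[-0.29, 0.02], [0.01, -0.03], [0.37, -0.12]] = [[-0.06, 0.06], [-0.3, -0.03], [0.03, 0.01]]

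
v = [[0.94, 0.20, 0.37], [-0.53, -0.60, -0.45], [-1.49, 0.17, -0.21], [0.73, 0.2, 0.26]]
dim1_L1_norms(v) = [1.51, 1.58, 1.87, 1.19]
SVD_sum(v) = [[0.97,0.13,0.29], [-0.67,-0.09,-0.2], [-1.38,-0.18,-0.41], [0.75,0.10,0.22]] + [[-0.03, 0.09, 0.05], [0.14, -0.50, -0.26], [-0.1, 0.36, 0.19], [-0.03, 0.09, 0.05]] + [[-0.01,  -0.02,  0.03], [-0.00,  -0.01,  0.01], [-0.00,  -0.01,  0.01], [0.0,  0.01,  -0.01]]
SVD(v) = [[-0.49,0.14,-0.86], [0.34,-0.80,-0.31], [0.7,0.57,-0.29], [-0.38,0.15,0.3]] @ diag([2.0718152205373954, 0.736793715033088, 0.04708198633576701]) @ [[-0.95, -0.13, -0.28],[-0.25, 0.86, 0.45],[0.19, 0.50, -0.85]]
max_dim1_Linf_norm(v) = 1.49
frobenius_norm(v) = 2.20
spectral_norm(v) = 2.07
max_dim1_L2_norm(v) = 1.51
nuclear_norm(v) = 2.86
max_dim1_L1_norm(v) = 1.87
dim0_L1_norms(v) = [3.69, 1.17, 1.29]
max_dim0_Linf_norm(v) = 1.49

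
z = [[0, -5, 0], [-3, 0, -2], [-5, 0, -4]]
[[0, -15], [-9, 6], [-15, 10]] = z @[[3, -2], [0, 3], [0, 0]]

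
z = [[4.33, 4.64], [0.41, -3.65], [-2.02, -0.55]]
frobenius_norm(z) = 7.63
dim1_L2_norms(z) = [6.35, 3.67, 2.09]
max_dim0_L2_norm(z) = 5.93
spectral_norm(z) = 7.05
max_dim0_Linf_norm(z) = 4.64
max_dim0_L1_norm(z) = 8.84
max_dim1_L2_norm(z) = 6.35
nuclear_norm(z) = 9.96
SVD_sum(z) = [[3.74, 5.07], [-1.6, -2.17], [-0.98, -1.32]] + [[0.59, -0.43], [2.01, -1.48], [-1.04, 0.77]]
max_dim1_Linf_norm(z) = 4.64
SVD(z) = [[-0.89, -0.25], [0.38, -0.86], [0.23, 0.45]] @ diag([7.049675867939558, 2.9075883747515987]) @ [[-0.59, -0.80],[-0.80, 0.59]]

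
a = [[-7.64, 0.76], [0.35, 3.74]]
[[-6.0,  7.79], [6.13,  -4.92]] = a @ [[0.94,-1.14], [1.55,-1.21]]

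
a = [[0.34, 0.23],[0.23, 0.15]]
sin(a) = [[0.33, 0.22], [0.22, 0.14]]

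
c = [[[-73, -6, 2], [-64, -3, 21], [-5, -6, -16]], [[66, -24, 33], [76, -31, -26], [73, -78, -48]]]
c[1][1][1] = -31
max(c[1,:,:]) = 76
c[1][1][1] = -31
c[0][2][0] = -5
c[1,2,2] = -48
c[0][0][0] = -73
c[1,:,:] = [[66, -24, 33], [76, -31, -26], [73, -78, -48]]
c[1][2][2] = -48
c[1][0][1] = -24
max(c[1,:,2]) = 33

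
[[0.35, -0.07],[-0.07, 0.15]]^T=[[0.35, -0.07], [-0.07, 0.15]]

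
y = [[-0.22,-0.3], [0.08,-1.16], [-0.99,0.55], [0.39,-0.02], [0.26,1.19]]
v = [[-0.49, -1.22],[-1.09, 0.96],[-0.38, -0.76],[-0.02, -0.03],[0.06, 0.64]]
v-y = [[-0.27, -0.92],[-1.17, 2.12],[0.61, -1.31],[-0.41, -0.01],[-0.2, -0.55]]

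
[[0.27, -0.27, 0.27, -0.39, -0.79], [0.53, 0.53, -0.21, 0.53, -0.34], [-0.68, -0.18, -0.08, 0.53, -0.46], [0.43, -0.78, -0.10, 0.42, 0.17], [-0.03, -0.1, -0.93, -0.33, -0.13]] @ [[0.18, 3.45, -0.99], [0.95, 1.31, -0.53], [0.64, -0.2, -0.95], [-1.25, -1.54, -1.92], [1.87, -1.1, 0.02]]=[[-1.02, 1.99, 0.35], [-0.83, 2.12, -1.63], [-1.87, -2.88, -0.18], [-0.93, -0.35, -0.72], [-0.53, 0.6, 1.60]]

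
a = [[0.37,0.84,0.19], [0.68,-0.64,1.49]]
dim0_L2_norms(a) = [0.77, 1.06, 1.5]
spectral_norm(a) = 1.76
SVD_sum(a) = [[-0.0, 0.00, -0.00], [0.68, -0.64, 1.49]] + [[0.37, 0.84, 0.19], [0.0, 0.0, 0.0]]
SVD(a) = [[-0.0, 1.0], [1.0, 0.00]] @ diag([1.7584378861381977, 0.9373346257307612]) @ [[0.39, -0.36, 0.85], [0.40, 0.9, 0.2]]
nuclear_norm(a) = 2.70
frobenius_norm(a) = 1.99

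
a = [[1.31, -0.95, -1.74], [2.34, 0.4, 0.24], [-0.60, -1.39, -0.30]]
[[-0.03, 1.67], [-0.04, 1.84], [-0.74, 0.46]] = a @[[-0.09, 0.90], [0.66, -0.75], [-0.41, 0.13]]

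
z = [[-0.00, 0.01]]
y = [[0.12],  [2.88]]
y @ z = [[0.0, 0.0], [0.00, 0.03]]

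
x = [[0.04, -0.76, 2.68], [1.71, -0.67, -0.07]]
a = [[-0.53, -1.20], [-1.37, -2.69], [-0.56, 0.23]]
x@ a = [[-0.48, 2.61], [0.05, -0.27]]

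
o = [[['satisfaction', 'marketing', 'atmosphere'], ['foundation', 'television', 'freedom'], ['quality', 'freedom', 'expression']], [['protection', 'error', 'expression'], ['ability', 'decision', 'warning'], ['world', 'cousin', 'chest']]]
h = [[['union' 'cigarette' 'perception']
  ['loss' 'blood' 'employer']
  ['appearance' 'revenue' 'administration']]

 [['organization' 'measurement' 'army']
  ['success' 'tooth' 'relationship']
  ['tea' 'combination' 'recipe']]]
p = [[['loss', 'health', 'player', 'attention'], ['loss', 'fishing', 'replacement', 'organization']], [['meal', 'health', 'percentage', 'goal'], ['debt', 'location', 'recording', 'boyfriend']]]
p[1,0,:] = ['meal', 'health', 'percentage', 'goal']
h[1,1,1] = 'tooth'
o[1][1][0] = 'ability'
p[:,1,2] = ['replacement', 'recording']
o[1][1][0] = 'ability'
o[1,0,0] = 'protection'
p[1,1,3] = 'boyfriend'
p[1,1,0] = 'debt'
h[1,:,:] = [['organization', 'measurement', 'army'], ['success', 'tooth', 'relationship'], ['tea', 'combination', 'recipe']]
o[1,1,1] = 'decision'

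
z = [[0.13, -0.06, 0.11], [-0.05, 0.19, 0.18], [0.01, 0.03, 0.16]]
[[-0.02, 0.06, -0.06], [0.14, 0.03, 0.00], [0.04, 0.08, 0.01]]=z @ [[0.07, -0.24, -0.81], [0.68, -0.48, -0.40], [0.09, 0.59, 0.20]]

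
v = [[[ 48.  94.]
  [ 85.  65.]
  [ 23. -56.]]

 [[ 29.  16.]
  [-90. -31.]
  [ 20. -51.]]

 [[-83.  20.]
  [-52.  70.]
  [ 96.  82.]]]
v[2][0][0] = -83.0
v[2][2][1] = 82.0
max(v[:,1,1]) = 70.0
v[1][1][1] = -31.0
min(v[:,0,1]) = 16.0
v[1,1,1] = -31.0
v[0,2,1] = -56.0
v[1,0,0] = 29.0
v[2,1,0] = -52.0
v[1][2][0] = 20.0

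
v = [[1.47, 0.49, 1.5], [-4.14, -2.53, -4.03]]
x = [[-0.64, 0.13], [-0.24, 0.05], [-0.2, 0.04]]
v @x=[[-1.36,  0.28], [4.06,  -0.83]]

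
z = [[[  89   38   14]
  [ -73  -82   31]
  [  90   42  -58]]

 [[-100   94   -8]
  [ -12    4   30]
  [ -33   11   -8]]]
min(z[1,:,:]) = -100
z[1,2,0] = -33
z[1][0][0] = -100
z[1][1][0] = -12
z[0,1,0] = -73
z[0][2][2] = -58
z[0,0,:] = [89, 38, 14]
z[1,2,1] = 11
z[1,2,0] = -33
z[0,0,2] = 14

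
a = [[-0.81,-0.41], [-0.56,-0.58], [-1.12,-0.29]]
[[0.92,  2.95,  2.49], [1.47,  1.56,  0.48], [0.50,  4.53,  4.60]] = a@ [[0.28, -4.46, -5.19], [-2.8, 1.61, 4.18]]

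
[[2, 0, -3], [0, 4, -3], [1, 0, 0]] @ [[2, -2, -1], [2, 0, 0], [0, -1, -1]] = [[4, -1, 1], [8, 3, 3], [2, -2, -1]]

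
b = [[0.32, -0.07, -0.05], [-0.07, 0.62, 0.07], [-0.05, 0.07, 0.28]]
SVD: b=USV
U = [[-0.23, -0.83, 0.51], [0.95, -0.31, -0.06], [0.21, 0.47, 0.86]]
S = [0.65, 0.32, 0.24]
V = [[-0.23, 0.95, 0.21], [-0.83, -0.31, 0.47], [0.51, -0.06, 0.86]]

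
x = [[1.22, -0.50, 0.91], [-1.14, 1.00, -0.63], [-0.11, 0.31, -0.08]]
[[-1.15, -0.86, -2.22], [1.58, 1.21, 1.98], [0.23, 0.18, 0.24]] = x @ [[-1.65,-1.29,-1.12],[0.46,0.36,0.17],[1.20,0.98,-0.85]]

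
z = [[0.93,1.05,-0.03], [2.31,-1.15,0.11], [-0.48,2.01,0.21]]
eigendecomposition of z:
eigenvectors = [[0.25, -0.67, -0.02],[-0.7, -0.55, 0.04],[0.67, -0.50, 1.0]]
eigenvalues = [-2.08, 1.77, 0.3]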